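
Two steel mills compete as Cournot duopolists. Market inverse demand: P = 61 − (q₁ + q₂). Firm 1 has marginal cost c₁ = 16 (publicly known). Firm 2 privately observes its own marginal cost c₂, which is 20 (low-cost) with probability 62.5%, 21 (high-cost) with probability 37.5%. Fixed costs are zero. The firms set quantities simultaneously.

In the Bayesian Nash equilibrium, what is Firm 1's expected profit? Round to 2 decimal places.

270.88

Each type of Firm 2 best-responds to q₁; Firm 1 best-responds to the expected q₂ over Firm 2's types.
Firm 2 with cost c maximizes (61 − (q₁+q₂) − c)·q₂, giving q₂(c) = (61 − c − q₁)/2.
E[c₂] = 0.625·20 + 0.375·21 = 20.375
Firm 1's FOC against E[q₂] yields q₁ = (61 − 2·16 + E[c₂])/3 = (61 − 32 + 20.375)/3 = 16.4583.
E[P] = 61 − (q₁ + E[q₂]) = 32.4583; Firm 1's expected profit = (E[P] − 16)·q₁ = (32.4583 − 16)·16.4583 = 270.877.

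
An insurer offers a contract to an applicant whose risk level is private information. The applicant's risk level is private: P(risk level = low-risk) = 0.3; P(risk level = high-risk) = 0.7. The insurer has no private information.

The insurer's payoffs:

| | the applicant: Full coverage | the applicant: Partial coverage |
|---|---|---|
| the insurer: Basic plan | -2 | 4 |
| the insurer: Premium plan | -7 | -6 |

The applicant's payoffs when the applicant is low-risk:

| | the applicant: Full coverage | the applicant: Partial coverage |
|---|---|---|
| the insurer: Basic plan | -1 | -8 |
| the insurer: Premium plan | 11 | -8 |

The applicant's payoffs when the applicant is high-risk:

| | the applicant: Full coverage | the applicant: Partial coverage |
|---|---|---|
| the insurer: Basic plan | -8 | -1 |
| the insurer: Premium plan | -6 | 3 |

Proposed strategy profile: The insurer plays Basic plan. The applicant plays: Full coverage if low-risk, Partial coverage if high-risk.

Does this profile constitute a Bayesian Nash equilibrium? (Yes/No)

The insurer plays Basic plan: E[Basic plan] = 0.3·(-2) + 0.7·(4) = 2.2; E[Premium plan] = -6.3. Best-responding. ✓
The applicant (risk level low-risk), facing Basic plan: Full coverage gives -1, Partial coverage gives -8. Proposed Full coverage is best. ✓
The applicant (risk level high-risk), facing Basic plan: Full coverage gives -8, Partial coverage gives -1. Proposed Partial coverage is best. ✓

Yes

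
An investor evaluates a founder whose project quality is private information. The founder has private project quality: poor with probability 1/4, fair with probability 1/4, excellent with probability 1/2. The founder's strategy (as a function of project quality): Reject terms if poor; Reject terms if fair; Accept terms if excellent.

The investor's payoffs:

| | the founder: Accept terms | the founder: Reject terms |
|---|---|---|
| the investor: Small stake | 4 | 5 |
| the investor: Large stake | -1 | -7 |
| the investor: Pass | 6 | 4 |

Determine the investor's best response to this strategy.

Pass

E[Small stake] = 1/4·(5) + 1/4·(5) + 1/2·(4) = 9/2
E[Large stake] = 1/4·(-7) + 1/4·(-7) + 1/2·(-1) = -4
E[Pass] = 1/4·(4) + 1/4·(4) + 1/2·(6) = 5
Best response: Pass (5 is the largest).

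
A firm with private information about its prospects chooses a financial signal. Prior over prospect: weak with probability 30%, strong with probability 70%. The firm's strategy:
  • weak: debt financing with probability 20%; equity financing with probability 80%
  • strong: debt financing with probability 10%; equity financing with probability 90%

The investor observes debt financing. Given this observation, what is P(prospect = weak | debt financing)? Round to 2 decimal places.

P(debt financing) = 0.3·0.2 + 0.7·0.1 = 0.13
P(weak | debt financing) = (0.3·0.2) / 0.13 = 0.06 / 0.13 = 0.461538

0.46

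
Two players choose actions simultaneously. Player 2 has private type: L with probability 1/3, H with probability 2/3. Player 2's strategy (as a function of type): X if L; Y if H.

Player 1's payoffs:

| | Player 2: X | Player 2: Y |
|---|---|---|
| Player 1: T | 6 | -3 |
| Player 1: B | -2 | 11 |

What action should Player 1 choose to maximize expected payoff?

B

Compute Player 1's expected payoff for each action, taking the expectation over Player 2's type.
E[T] = 1/3·(6) + 2/3·(-3) = 0
E[B] = 1/3·(-2) + 2/3·(11) = 20/3
Best response: B (20/3 is the largest).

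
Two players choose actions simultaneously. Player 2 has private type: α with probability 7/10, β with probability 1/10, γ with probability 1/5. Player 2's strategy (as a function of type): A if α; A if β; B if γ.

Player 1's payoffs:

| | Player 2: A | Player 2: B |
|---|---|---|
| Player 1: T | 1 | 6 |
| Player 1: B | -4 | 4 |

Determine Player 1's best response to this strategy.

E[T] = 7/10·(1) + 1/10·(1) + 1/5·(6) = 2
E[B] = 7/10·(-4) + 1/10·(-4) + 1/5·(4) = -12/5
Best response: T (2 is the largest).

T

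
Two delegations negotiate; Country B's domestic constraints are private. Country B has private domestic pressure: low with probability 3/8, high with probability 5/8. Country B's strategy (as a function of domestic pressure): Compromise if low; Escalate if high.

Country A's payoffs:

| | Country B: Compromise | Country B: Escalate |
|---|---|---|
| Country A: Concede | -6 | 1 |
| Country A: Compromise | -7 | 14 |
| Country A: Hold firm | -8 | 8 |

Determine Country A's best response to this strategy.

E[Concede] = 3/8·(-6) + 5/8·(1) = -13/8
E[Compromise] = 3/8·(-7) + 5/8·(14) = 49/8
E[Hold firm] = 3/8·(-8) + 5/8·(8) = 2
Best response: Compromise (49/8 is the largest).

Compromise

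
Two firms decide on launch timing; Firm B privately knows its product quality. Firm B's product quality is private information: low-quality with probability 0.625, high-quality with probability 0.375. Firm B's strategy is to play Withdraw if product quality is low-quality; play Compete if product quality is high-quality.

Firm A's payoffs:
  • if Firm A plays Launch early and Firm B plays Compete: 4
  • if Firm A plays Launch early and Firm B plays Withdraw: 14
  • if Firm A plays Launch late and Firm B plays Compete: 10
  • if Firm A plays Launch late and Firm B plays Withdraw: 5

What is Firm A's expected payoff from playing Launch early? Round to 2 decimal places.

E[Launch early] = 0.625·14 + 0.375·4 = 8.75 + 1.5 = 10.25

10.25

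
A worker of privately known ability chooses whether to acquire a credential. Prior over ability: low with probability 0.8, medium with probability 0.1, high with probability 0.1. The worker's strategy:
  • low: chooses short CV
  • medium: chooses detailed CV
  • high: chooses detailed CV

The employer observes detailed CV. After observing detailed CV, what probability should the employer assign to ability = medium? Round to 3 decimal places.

P(detailed CV) = 0.8·0 + 0.1·1 + 0.1·1 = 0.2
P(medium | detailed CV) = (0.1·1) / 0.2 = 0.1 / 0.2 = 0.5

0.500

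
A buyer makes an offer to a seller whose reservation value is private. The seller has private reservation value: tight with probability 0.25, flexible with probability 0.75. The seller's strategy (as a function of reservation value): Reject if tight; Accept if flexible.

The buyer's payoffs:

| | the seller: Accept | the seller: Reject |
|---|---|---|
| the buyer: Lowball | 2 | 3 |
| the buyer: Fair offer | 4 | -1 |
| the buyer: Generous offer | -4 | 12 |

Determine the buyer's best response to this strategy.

E[Lowball] = 0.25·(3) + 0.75·(2) = 2.25
E[Fair offer] = 0.25·(-1) + 0.75·(4) = 2.75
E[Generous offer] = 0.25·(12) + 0.75·(-4) = 0
Best response: Fair offer (2.75 is the largest).

Fair offer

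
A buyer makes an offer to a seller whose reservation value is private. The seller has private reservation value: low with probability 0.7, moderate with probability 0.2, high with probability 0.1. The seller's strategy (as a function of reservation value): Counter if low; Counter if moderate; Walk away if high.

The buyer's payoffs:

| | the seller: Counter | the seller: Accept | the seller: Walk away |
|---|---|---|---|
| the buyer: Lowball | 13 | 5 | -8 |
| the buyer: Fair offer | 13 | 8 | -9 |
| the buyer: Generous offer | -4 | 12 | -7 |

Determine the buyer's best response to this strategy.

Lowball

E[Lowball] = 0.7·(13) + 0.2·(13) + 0.1·(-8) = 10.9
E[Fair offer] = 0.7·(13) + 0.2·(13) + 0.1·(-9) = 10.8
E[Generous offer] = 0.7·(-4) + 0.2·(-4) + 0.1·(-7) = -4.3
Best response: Lowball (10.9 is the largest).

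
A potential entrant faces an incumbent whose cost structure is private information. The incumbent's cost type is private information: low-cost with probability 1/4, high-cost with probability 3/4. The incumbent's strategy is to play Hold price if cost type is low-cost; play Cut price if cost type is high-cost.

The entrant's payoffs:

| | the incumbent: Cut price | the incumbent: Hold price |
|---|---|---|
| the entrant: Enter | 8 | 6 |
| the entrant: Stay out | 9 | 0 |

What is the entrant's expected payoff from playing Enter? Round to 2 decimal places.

E[Enter] = 1/4·6 + 3/4·8 = 3/2 + 6 = 15/2

7.50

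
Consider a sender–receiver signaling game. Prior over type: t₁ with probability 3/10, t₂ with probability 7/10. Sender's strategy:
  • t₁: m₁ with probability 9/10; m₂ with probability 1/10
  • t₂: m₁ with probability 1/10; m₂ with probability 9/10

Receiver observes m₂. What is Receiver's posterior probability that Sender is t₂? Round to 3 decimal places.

P(m₂) = (3/10)·(1/10) + (7/10)·(9/10) = 33/50
P(t₂ | m₂) = ((7/10)·(9/10)) / (33/50) = (63/100) / (33/50) = 21/22

0.955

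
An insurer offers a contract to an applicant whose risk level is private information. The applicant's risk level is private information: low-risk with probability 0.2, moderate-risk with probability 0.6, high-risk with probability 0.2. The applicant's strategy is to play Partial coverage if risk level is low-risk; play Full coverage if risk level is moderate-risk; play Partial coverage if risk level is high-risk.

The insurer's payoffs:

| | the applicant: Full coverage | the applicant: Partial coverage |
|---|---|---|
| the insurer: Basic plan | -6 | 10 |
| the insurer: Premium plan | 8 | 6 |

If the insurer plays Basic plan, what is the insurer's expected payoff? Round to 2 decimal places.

0.40

Take the expectation over the applicant's risk level, weighting each type's action by its prior probability.
E[Basic plan] = 0.2·10 + 0.6·(-6) + 0.2·10 = 2 + (-3.6) + 2 = 0.4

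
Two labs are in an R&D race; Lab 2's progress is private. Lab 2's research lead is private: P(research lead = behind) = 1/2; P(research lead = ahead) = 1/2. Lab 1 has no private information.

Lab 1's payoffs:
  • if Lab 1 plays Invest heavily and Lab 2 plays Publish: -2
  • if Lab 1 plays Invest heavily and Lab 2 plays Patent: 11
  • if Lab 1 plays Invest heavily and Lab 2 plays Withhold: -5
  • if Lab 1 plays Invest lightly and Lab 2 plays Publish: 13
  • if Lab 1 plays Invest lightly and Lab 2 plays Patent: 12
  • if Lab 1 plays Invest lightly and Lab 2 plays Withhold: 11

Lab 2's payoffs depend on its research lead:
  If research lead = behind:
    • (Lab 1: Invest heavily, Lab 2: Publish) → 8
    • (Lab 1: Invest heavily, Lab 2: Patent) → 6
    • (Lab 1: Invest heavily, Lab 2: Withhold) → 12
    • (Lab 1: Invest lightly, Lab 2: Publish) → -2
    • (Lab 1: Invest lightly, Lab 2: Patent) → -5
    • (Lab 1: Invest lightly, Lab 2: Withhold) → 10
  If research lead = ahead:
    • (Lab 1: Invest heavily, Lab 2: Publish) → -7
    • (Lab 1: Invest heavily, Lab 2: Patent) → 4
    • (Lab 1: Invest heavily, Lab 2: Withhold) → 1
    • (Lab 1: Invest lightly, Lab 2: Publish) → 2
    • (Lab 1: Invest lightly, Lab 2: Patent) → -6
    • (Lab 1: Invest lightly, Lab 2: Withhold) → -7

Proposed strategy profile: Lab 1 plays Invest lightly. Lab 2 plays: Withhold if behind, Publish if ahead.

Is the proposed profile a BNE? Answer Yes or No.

A profile is a BNE iff every type of every player is best-responding given beliefs about the other side.
Lab 1 plays Invest lightly: E[Invest lightly] = 1/2·(11) + 1/2·(13) = 12; E[Invest heavily] = -7/2. Best-responding. ✓
Lab 2 (research lead behind), facing Invest lightly: Publish gives -2, Patent gives -5, Withhold gives 10. Proposed Withhold is best. ✓
Lab 2 (research lead ahead), facing Invest lightly: Publish gives 2, Patent gives -6, Withhold gives -7. Proposed Publish is best. ✓

Yes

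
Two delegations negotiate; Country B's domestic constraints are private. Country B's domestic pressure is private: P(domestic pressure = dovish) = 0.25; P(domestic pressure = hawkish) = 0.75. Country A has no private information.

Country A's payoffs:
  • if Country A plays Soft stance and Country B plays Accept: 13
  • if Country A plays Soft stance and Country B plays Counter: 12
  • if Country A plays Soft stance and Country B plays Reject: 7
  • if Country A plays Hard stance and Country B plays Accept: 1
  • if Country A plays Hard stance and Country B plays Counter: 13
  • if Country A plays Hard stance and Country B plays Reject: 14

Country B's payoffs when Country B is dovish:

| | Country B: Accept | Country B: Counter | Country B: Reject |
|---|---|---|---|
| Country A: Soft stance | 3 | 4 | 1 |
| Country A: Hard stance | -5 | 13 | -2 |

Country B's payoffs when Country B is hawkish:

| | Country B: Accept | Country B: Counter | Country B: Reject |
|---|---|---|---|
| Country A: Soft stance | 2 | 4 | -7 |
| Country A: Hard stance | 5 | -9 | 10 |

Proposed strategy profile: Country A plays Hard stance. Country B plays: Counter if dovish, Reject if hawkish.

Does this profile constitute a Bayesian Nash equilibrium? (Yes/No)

Yes

A profile is a BNE iff every type of every player is best-responding given beliefs about the other side.
Country A plays Hard stance: E[Hard stance] = 0.25·(13) + 0.75·(14) = 13.75; E[Soft stance] = 8.25. Best-responding. ✓
Country B (domestic pressure dovish), facing Hard stance: Accept gives -5, Counter gives 13, Reject gives -2. Proposed Counter is best. ✓
Country B (domestic pressure hawkish), facing Hard stance: Accept gives 5, Counter gives -9, Reject gives 10. Proposed Reject is best. ✓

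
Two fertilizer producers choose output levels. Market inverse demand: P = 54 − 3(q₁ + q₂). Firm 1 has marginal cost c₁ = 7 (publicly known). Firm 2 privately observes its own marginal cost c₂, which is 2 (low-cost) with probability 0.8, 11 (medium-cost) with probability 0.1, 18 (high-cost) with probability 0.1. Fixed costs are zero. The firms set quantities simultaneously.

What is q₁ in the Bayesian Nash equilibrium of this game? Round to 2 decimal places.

4.94

Firm 2 with cost c maximizes (54 − 3(q₁+q₂) − c)·q₂, giving q₂(c) = (54 − c − 3q₁)/6.
E[c₂] = 0.8·2 + 0.1·11 + 0.1·18 = 4.5
Firm 1's FOC against E[q₂] yields q₁ = (54 − 2·7 + E[c₂])/9 = (54 − 14 + 4.5)/9 = 4.94444.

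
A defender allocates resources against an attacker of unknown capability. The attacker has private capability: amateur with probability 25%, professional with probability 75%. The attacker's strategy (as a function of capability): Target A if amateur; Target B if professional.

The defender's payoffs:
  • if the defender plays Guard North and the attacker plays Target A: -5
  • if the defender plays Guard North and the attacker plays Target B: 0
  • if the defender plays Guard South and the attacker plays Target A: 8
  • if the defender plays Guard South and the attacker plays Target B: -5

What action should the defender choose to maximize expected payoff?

Guard North

E[Guard North] = 0.25·(-5) + 0.75·(0) = -1.25
E[Guard South] = 0.25·(8) + 0.75·(-5) = -1.75
Best response: Guard North (-1.25 is the largest).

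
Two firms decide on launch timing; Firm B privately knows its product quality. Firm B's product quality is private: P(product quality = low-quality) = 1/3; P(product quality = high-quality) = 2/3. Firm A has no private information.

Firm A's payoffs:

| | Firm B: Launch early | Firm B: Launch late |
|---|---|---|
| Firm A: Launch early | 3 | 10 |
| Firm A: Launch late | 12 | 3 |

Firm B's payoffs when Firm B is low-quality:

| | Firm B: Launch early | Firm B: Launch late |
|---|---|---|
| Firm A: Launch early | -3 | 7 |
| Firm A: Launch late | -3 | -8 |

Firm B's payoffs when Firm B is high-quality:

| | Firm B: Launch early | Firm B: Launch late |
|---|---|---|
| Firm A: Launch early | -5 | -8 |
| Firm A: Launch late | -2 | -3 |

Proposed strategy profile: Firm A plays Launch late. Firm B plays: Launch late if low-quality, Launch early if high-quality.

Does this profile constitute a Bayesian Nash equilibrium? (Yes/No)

A profile is a BNE iff every type of every player is best-responding given beliefs about the other side.
Firm A plays Launch late: E[Launch late] = 1/3·(3) + 2/3·(12) = 9; E[Launch early] = 16/3. Best-responding. ✓
Firm B (product quality low-quality), facing Launch late: Launch early gives -3, Launch late gives -8. Proposed Launch late is not best — profitable deviation exists. ✗
Firm B (product quality high-quality), facing Launch late: Launch early gives -2, Launch late gives -3. Proposed Launch early is best. ✓

No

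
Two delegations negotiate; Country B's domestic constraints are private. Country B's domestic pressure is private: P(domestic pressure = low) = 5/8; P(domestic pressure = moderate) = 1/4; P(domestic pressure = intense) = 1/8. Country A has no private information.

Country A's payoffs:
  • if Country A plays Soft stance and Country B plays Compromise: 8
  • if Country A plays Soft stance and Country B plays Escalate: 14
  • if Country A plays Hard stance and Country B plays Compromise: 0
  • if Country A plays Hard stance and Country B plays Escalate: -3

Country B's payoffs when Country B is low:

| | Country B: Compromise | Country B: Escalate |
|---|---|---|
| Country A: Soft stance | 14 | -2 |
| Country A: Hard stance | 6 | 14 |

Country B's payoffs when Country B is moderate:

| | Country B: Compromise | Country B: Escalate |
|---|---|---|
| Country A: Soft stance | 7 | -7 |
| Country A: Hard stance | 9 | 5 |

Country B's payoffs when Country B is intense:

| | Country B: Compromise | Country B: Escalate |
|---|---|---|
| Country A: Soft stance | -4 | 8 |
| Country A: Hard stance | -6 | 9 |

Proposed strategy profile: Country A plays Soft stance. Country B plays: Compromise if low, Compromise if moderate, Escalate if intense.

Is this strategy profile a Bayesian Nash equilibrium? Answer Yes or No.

Yes

Country A plays Soft stance: E[Soft stance] = 5/8·(8) + 1/4·(8) + 1/8·(14) = 35/4; E[Hard stance] = -3/8. Best-responding. ✓
Country B (domestic pressure low), facing Soft stance: Compromise gives 14, Escalate gives -2. Proposed Compromise is best. ✓
Country B (domestic pressure moderate), facing Soft stance: Compromise gives 7, Escalate gives -7. Proposed Compromise is best. ✓
Country B (domestic pressure intense), facing Soft stance: Compromise gives -4, Escalate gives 8. Proposed Escalate is best. ✓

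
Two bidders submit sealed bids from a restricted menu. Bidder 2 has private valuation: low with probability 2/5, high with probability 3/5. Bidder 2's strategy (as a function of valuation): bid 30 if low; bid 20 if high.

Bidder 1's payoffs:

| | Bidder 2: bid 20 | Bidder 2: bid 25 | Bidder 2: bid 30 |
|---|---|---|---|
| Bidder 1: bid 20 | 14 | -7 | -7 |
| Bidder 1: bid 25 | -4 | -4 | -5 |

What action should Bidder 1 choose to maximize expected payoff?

E[bid 20] = 2/5·(-7) + 3/5·(14) = 28/5
E[bid 25] = 2/5·(-5) + 3/5·(-4) = -22/5
Best response: bid 20 (28/5 is the largest).

bid 20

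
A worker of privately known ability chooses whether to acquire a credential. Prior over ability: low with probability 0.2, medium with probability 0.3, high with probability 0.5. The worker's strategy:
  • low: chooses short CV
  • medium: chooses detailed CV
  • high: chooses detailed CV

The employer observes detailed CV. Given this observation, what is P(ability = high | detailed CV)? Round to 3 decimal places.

P(detailed CV) = 0.2·0 + 0.3·1 + 0.5·1 = 0.8
P(high | detailed CV) = (0.5·1) / 0.8 = 0.5 / 0.8 = 0.625

0.625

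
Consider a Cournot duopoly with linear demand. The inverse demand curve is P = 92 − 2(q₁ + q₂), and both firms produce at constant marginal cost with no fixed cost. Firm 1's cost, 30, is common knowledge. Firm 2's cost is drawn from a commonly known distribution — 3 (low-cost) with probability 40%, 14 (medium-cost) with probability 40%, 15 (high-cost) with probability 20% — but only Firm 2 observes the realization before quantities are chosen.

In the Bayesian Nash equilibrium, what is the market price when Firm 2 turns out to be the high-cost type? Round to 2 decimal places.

46.53

Firm 2 with cost c maximizes (92 − 2(q₁+q₂) − c)·q₂, giving q₂(c) = (92 − c − 2q₁)/4.
E[c₂] = 0.4·3 + 0.4·14 + 0.2·15 = 9.8
Firm 1's FOC against E[q₂] yields q₁ = (92 − 2·30 + E[c₂])/6 = (92 − 60 + 9.8)/6 = 6.96667.
q₂(high-cost) = 15.7667, so P = 92 − 2·(6.96667 + 15.7667) = 46.5333.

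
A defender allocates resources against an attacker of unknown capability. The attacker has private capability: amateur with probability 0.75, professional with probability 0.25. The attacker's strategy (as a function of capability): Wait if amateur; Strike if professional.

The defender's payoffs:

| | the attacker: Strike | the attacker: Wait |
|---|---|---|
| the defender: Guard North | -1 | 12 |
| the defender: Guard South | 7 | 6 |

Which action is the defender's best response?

Guard North

E[Guard North] = 0.75·(12) + 0.25·(-1) = 8.75
E[Guard South] = 0.75·(6) + 0.25·(7) = 6.25
Best response: Guard North (8.75 is the largest).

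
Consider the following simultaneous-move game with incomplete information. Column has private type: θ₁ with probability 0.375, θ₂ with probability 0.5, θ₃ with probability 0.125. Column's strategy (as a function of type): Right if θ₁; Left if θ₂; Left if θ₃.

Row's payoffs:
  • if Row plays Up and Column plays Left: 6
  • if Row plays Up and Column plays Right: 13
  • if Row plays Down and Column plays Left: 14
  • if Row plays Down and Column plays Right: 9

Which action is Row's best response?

E[Up] = 0.375·(13) + 0.5·(6) + 0.125·(6) = 8.625
E[Down] = 0.375·(9) + 0.5·(14) + 0.125·(14) = 12.125
Best response: Down (12.125 is the largest).

Down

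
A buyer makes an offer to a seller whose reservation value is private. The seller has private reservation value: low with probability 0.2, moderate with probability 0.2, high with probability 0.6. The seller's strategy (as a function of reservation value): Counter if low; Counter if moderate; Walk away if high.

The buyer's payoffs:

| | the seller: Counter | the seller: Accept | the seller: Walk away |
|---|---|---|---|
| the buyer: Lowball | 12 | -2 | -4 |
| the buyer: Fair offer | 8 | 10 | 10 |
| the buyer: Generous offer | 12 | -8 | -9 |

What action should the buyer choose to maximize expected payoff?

Fair offer

Compute the buyer's expected payoff for each action, taking the expectation over the seller's type.
E[Lowball] = 0.2·(12) + 0.2·(12) + 0.6·(-4) = 2.4
E[Fair offer] = 0.2·(8) + 0.2·(8) + 0.6·(10) = 9.2
E[Generous offer] = 0.2·(12) + 0.2·(12) + 0.6·(-9) = -0.6
Best response: Fair offer (9.2 is the largest).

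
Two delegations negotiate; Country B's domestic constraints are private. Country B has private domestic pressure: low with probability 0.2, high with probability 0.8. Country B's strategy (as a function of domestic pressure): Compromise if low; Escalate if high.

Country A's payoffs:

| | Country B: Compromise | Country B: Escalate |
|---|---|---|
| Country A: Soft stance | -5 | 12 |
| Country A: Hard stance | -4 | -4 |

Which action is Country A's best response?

Soft stance

Compute Country A's expected payoff for each action, taking the expectation over Country B's type.
E[Soft stance] = 0.2·(-5) + 0.8·(12) = 8.6
E[Hard stance] = 0.2·(-4) + 0.8·(-4) = -4
Best response: Soft stance (8.6 is the largest).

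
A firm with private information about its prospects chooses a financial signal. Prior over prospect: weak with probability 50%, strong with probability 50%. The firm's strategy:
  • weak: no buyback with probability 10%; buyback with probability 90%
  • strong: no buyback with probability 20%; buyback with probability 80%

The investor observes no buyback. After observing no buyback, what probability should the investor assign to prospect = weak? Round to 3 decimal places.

P(no buyback) = 0.5·0.1 + 0.5·0.2 = 0.15
P(weak | no buyback) = (0.5·0.1) / 0.15 = 0.05 / 0.15 = 0.333333

0.333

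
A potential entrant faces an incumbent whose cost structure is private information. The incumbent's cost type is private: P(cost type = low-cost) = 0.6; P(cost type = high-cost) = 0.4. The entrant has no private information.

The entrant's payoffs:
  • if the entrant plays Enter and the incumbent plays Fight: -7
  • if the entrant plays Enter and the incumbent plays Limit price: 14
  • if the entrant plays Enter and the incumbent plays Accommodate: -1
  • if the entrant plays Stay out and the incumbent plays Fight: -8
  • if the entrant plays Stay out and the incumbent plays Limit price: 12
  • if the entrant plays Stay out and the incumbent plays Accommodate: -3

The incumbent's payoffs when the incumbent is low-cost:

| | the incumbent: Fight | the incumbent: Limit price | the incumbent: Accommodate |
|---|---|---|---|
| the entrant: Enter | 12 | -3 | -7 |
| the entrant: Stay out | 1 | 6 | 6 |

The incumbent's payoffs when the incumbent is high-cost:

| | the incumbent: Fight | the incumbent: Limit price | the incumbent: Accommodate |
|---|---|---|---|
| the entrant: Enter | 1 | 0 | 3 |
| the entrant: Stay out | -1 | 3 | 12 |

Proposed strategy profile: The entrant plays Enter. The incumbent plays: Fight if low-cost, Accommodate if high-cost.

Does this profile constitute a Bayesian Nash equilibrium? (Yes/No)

The entrant plays Enter: E[Enter] = 0.6·(-7) + 0.4·(-1) = -4.6; E[Stay out] = -6. Best-responding. ✓
The incumbent (cost type low-cost), facing Enter: Fight gives 12, Limit price gives -3, Accommodate gives -7. Proposed Fight is best. ✓
The incumbent (cost type high-cost), facing Enter: Fight gives 1, Limit price gives 0, Accommodate gives 3. Proposed Accommodate is best. ✓

Yes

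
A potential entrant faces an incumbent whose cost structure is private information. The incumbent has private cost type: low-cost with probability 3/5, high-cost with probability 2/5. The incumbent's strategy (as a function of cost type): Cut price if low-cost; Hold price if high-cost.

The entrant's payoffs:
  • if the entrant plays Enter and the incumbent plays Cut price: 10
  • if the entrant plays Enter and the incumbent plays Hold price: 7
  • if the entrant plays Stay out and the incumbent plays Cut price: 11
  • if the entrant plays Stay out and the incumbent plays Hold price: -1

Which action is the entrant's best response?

Compute the entrant's expected payoff for each action, taking the expectation over the incumbent's type.
E[Enter] = 3/5·(10) + 2/5·(7) = 44/5
E[Stay out] = 3/5·(11) + 2/5·(-1) = 31/5
Best response: Enter (44/5 is the largest).

Enter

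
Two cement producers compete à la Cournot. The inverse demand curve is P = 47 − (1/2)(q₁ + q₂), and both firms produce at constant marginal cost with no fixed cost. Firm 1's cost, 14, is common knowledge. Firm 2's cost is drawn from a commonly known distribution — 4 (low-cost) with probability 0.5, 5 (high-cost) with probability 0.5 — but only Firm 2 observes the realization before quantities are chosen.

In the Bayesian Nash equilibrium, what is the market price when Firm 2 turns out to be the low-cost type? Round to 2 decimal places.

Type-c best response for Firm 2: q₂(c) = (47 − c) − q₁/2.
Firm 1 maximizes expected profit; its first-order condition is 47 − q₁ − (1/2)E[q₂] − 14 = 0.
Substituting E[q₂] and solving: E[c₂] = 4.5, so q₁ = (47 − 2·14 + 4.5)/(3/2) = 15.6667.
q₂(low-cost) = 35.1667, so P = 47 − (1/2)·(15.6667 + 35.1667) = 21.5833.

21.58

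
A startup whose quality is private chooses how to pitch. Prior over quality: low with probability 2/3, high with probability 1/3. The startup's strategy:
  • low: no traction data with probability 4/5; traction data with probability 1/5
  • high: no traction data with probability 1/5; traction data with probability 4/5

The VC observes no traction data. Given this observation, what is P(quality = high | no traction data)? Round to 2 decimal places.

P(no traction data) = (2/3)·(4/5) + (1/3)·(1/5) = 3/5
P(high | no traction data) = ((1/3)·(1/5)) / (3/5) = (1/15) / (3/5) = 1/9

0.11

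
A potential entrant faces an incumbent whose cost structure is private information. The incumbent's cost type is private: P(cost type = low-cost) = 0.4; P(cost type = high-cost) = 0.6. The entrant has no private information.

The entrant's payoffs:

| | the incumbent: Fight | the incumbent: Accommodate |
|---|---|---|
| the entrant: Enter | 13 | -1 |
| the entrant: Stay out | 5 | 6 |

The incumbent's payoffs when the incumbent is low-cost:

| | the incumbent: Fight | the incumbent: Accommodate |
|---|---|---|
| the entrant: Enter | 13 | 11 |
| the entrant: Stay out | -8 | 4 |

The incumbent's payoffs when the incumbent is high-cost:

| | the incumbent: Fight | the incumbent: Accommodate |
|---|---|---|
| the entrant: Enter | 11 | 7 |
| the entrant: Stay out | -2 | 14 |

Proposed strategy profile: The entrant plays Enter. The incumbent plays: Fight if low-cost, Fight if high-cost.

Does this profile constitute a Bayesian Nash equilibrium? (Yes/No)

Yes

A profile is a BNE iff every type of every player is best-responding given beliefs about the other side.
The entrant plays Enter: E[Enter] = 0.4·(13) + 0.6·(13) = 13; E[Stay out] = 5. Best-responding. ✓
The incumbent (cost type low-cost), facing Enter: Fight gives 13, Accommodate gives 11. Proposed Fight is best. ✓
The incumbent (cost type high-cost), facing Enter: Fight gives 11, Accommodate gives 7. Proposed Fight is best. ✓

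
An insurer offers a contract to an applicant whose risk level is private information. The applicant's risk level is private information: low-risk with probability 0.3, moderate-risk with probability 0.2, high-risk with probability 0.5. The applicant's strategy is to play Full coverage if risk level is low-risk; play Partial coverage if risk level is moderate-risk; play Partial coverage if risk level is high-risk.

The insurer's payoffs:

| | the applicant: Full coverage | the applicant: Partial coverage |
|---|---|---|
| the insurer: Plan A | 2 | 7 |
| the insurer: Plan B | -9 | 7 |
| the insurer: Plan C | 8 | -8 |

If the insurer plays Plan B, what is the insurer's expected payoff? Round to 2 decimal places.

2.20

E[Plan B] = 0.3·(-9) + 0.2·7 + 0.5·7 = (-2.7) + 1.4 + 3.5 = 2.2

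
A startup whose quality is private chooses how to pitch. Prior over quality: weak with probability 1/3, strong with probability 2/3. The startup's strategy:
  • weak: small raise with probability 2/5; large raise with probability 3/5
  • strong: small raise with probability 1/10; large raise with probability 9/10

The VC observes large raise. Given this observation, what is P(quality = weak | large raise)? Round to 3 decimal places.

0.250

P(large raise) = (1/3)·(3/5) + (2/3)·(9/10) = 4/5
P(weak | large raise) = ((1/3)·(3/5)) / (4/5) = (1/5) / (4/5) = 1/4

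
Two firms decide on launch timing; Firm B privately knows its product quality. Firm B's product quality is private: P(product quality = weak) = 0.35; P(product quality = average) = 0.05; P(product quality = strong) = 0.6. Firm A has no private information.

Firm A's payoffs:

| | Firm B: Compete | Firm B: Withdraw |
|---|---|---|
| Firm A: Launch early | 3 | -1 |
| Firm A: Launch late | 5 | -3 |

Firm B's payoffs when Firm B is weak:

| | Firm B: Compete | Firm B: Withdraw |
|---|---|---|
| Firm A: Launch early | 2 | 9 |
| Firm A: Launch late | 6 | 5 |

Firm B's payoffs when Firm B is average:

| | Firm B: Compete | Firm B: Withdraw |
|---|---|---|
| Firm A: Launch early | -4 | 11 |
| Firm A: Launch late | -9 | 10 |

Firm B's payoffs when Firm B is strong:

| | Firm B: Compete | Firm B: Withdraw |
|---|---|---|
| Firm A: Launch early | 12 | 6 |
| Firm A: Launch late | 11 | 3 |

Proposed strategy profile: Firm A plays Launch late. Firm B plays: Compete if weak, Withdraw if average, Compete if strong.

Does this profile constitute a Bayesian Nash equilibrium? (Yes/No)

Yes

Firm A plays Launch late: E[Launch late] = 0.35·(5) + 0.05·(-3) + 0.6·(5) = 4.6; E[Launch early] = 2.8. Best-responding. ✓
Firm B (product quality weak), facing Launch late: Compete gives 6, Withdraw gives 5. Proposed Compete is best. ✓
Firm B (product quality average), facing Launch late: Compete gives -9, Withdraw gives 10. Proposed Withdraw is best. ✓
Firm B (product quality strong), facing Launch late: Compete gives 11, Withdraw gives 3. Proposed Compete is best. ✓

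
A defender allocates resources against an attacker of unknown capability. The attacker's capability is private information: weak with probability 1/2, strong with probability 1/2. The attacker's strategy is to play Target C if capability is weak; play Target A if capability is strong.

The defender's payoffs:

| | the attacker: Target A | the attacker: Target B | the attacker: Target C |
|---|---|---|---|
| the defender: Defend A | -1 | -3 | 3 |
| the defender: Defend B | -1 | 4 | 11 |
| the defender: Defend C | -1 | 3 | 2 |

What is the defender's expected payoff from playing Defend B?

E[Defend B] = 1/2·11 + 1/2·(-1) = 11/2 + (-1/2) = 5

5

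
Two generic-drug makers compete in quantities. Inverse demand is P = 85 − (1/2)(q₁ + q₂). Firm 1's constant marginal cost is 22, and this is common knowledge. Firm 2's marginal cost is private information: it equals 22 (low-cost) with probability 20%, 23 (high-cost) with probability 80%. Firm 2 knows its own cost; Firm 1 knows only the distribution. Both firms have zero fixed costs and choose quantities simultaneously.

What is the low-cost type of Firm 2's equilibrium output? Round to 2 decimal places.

41.73

Type-c best response for Firm 2: q₂(c) = (85 − c) − q₁/2.
Firm 1 maximizes expected profit; its first-order condition is 85 − q₁ − (1/2)E[q₂] − 22 = 0.
Substituting E[q₂] and solving: E[c₂] = 22.8, so q₁ = (85 − 2·22 + 22.8)/(3/2) = 42.5333.
q₂(low-cost) = (85 − 22 − (1/2)·42.5333) = 41.7333.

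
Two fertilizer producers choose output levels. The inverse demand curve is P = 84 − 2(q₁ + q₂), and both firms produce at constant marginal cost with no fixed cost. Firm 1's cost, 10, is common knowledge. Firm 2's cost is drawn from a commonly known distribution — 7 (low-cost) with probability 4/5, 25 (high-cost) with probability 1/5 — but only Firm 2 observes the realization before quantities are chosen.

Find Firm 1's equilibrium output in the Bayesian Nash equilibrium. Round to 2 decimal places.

Type-c best response for Firm 2: q₂(c) = (84 − c)/4 − q₁/2.
Firm 1 maximizes expected profit; its first-order condition is 84 − 4q₁ − 2E[q₂] − 10 = 0.
Substituting E[q₂] and solving: E[c₂] = 10.6, so q₁ = (84 − 2·10 + 10.6)/6 = 12.4333.

12.43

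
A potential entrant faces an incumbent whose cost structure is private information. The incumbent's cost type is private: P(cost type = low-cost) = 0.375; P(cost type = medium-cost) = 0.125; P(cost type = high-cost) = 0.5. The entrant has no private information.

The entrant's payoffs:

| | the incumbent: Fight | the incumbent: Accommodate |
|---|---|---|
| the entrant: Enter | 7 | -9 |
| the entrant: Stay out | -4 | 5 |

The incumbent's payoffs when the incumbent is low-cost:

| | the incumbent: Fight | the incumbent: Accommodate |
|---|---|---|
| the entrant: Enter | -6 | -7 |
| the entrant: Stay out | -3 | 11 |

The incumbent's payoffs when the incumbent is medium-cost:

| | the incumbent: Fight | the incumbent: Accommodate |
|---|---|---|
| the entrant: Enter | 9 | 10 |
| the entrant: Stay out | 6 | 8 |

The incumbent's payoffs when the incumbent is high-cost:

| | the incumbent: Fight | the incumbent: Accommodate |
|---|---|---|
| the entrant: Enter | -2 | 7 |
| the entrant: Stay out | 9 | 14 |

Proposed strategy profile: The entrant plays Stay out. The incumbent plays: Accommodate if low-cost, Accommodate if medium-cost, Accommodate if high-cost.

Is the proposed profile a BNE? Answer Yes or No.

Yes

The entrant plays Stay out: E[Stay out] = 0.375·(5) + 0.125·(5) + 0.5·(5) = 5; E[Enter] = -9. Best-responding. ✓
The incumbent (cost type low-cost), facing Stay out: Fight gives -3, Accommodate gives 11. Proposed Accommodate is best. ✓
The incumbent (cost type medium-cost), facing Stay out: Fight gives 6, Accommodate gives 8. Proposed Accommodate is best. ✓
The incumbent (cost type high-cost), facing Stay out: Fight gives 9, Accommodate gives 14. Proposed Accommodate is best. ✓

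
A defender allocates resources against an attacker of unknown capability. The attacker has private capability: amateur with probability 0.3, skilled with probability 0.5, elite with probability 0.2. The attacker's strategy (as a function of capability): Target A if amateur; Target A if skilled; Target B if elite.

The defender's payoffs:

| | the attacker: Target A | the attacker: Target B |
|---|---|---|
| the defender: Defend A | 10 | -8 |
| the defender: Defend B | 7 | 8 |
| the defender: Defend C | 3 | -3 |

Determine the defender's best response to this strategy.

Defend B

E[Defend A] = 0.3·(10) + 0.5·(10) + 0.2·(-8) = 6.4
E[Defend B] = 0.3·(7) + 0.5·(7) + 0.2·(8) = 7.2
E[Defend C] = 0.3·(3) + 0.5·(3) + 0.2·(-3) = 1.8
Best response: Defend B (7.2 is the largest).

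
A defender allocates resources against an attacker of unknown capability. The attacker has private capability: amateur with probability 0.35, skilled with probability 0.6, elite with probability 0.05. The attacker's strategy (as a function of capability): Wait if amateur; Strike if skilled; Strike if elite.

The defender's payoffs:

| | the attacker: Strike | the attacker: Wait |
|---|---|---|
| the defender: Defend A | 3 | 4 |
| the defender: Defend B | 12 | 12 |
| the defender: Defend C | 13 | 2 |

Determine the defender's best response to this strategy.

Compute the defender's expected payoff for each action, taking the expectation over the attacker's type.
E[Defend A] = 0.35·(4) + 0.6·(3) + 0.05·(3) = 3.35
E[Defend B] = 0.35·(12) + 0.6·(12) + 0.05·(12) = 12
E[Defend C] = 0.35·(2) + 0.6·(13) + 0.05·(13) = 9.15
Best response: Defend B (12 is the largest).

Defend B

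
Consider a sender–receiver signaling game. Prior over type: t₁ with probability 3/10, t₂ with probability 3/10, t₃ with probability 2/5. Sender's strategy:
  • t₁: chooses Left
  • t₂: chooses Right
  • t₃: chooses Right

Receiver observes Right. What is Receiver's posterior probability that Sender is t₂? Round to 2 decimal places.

Apply Bayes' rule using the sender's strategy as the likelihood.
P(Right) = (3/10)·0 + (3/10)·1 + (2/5)·1 = 7/10
P(t₂ | Right) = ((3/10)·1) / (7/10) = (3/10) / (7/10) = 3/7

0.43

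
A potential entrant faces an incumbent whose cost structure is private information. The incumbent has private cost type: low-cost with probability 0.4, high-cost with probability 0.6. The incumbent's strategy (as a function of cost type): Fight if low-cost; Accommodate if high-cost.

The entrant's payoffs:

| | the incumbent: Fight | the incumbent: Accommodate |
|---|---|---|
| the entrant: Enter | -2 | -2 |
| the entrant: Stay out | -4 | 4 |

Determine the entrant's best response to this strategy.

Compute the entrant's expected payoff for each action, taking the expectation over the incumbent's type.
E[Enter] = 0.4·(-2) + 0.6·(-2) = -2
E[Stay out] = 0.4·(-4) + 0.6·(4) = 0.8
Best response: Stay out (0.8 is the largest).

Stay out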